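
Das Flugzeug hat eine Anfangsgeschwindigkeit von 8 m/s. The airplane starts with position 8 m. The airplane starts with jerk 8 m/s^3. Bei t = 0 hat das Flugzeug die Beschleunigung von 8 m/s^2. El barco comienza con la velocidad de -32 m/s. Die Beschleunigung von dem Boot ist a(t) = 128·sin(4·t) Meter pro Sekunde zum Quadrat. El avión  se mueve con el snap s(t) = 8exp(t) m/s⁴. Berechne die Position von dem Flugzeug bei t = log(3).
Ausgehend von dem Snap s(t) = 8·exp(t), nehmen wir 4 Integrale. Das Integral von dem Snap, mit j(0) = 8, ergibt den Ruck: j(t) = 8·exp(t). Mit ∫j(t)dt und Anwendung von a(0) = 8, finden wir a(t) = 8·exp(t). Das Integral von der Beschleunigung ist die Geschwindigkeit. Mit v(0) = 8 erhalten wir v(t) = 8·exp(t). Das Integral von der Geschwindigkeit, mit x(0) = 8, ergibt die Position: x(t) = 8·exp(t). Mit x(t) = 8·exp(t) und Einsetzen von t = log(3), finden wir x = 24.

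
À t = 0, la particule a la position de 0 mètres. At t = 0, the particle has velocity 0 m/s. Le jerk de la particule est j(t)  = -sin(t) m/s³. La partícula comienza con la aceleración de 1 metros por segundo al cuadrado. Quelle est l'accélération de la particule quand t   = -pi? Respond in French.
Nous devons intégrer notre équation du jerk j(t) = -sin(t) 1 fois. La primitive du jerk, avec a(0) = 1, donne l'accélération: a(t) = cos(t). En utilisant a(t) = cos(t) et en substituant t = -pi, nous trouvons a = -1.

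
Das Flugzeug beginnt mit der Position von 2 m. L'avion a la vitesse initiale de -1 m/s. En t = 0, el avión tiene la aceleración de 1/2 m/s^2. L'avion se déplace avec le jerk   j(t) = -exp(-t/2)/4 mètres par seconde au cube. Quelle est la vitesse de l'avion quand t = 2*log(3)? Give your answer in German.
Wir müssen das Integral unserer Gleichung für den Ruck j(t) = -exp(-t/2)/4 2-mal finden. Durch Integration von dem Ruck und Verwendung der Anfangsbedingung a(0) = 1/2, erhalten wir a(t) = exp(-t/2)/2. Die Stammfunktion von der Beschleunigung, mit v(0) = -1, ergibt die Geschwindigkeit: v(t) = -exp(-t/2). Aus der Gleichung für die Geschwindigkeit v(t) = -exp(-t/2), setzen wir t = 2*log(3) ein und erhalten v = -1/3.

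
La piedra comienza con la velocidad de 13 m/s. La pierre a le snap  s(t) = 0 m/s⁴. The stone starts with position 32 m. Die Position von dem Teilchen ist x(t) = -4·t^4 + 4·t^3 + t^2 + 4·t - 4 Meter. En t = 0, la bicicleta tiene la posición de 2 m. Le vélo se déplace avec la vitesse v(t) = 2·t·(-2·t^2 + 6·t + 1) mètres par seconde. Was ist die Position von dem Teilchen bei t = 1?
Wir haben die Position x(t) = -4·t^4 + 4·t^3 + t^2 + 4·t - 4. Durch Einsetzen von t = 1: x(1) = 1.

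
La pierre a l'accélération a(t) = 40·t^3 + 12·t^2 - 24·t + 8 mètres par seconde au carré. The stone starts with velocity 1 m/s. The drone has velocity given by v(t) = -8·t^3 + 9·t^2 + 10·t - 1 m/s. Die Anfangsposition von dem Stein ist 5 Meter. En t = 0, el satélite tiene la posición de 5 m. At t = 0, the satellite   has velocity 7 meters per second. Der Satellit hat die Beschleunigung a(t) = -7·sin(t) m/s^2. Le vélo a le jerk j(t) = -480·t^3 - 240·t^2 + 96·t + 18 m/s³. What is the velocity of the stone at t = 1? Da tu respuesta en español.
Necesitamos integrar nuestra ecuación de la aceleración a(t) = 40·t^3 + 12·t^2 - 24·t + 8 1 vez. Tomando ∫a(t)dt y aplicando v(0) = 1, encontramos v(t) = 10·t^4 + 4·t^3 - 12·t^2 + 8·t + 1. De la ecuación de la velocidad v(t) = 10·t^4 + 4·t^3 - 12·t^2 + 8·t + 1, sustituimos t = 1 para obtener v = 11.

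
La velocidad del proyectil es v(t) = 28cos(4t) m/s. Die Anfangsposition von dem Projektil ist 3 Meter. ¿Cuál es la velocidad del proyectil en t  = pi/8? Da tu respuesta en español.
Tenemos la velocidad v(t) = 28·cos(4·t). Sustituyendo t = pi/8: v(pi/8) = 0.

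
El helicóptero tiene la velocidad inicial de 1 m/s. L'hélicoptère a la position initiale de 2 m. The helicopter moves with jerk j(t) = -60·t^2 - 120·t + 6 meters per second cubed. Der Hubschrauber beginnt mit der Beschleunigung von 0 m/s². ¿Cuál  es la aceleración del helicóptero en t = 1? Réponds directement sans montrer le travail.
En t = 1, a = -74.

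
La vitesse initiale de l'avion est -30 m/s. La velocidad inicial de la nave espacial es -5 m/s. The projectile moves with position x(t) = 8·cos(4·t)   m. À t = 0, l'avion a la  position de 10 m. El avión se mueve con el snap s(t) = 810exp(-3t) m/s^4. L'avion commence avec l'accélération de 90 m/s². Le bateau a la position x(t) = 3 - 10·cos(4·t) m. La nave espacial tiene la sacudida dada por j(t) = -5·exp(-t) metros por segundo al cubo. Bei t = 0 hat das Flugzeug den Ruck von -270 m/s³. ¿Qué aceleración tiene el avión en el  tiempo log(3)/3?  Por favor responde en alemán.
Ausgehend von dem Snap s(t) = 810·exp(-3·t), nehmen wir 2 Integrale. Das Integral von dem Snap, mit j(0) = -270, ergibt den Ruck: j(t) = -270·exp(-3·t). Die Stammfunktion von dem Ruck ist die Beschleunigung. Mit a(0) = 90 erhalten wir a(t) = 90·exp(-3·t). Wir haben die Beschleunigung a(t) = 90·exp(-3·t). Durch Einsetzen von t = log(3)/3: a(log(3)/3) = 30.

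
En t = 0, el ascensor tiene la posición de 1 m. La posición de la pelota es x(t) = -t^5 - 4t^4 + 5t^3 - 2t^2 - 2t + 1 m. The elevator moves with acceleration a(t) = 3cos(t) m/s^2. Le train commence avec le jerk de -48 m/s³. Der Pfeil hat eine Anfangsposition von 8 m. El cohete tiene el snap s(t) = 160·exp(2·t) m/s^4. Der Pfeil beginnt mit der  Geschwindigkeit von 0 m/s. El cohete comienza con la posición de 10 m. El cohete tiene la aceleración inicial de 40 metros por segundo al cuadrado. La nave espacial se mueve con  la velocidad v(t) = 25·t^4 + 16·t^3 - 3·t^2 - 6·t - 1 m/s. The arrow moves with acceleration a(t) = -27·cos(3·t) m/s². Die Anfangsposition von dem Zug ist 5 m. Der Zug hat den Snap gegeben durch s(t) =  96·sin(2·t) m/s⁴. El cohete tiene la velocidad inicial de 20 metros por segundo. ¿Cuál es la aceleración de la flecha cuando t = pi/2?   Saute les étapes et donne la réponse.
En t = pi/2, a = 0.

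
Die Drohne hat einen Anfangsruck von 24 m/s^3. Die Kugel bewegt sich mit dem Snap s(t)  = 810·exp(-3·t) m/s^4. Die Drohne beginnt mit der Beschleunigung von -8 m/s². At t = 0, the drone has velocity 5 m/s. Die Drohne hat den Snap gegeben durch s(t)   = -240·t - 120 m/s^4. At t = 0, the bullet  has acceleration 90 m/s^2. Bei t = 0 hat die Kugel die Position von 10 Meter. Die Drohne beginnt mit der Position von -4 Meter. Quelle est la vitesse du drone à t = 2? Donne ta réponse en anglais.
Starting from snap s(t) = -240·t - 120, we take 3 integrals. The integral of snap is jerk. Using j(0) = 24, we get j(t) = -120·t^2 - 120·t + 24. The antiderivative of jerk is acceleration. Using a(0) = -8, we get a(t) = -40·t^3 - 60·t^2 + 24·t - 8. Finding the antiderivative of a(t) and using v(0) = 5: v(t) = -10·t^4 - 20·t^3 + 12·t^2 - 8·t + 5. Using v(t) = -10·t^4 - 20·t^3 + 12·t^2 - 8·t + 5 and substituting t = 2, we find v = -283.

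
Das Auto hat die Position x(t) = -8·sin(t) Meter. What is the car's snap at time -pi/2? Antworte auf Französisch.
En partant de la position x(t) = -8·sin(t), nous prenons 4 dérivées. En dérivant la position, nous obtenons la vitesse: v(t) = -8·cos(t). La dérivée de la vitesse donne l'accélération: a(t) = 8·sin(t). En dérivant l'accélération, nous obtenons le jerk: j(t) = 8·cos(t). En prenant d/dt de j(t), nous trouvons s(t) = -8·sin(t). En utilisant s(t) = -8·sin(t) et en substituant t = -pi/2, nous trouvons s = 8.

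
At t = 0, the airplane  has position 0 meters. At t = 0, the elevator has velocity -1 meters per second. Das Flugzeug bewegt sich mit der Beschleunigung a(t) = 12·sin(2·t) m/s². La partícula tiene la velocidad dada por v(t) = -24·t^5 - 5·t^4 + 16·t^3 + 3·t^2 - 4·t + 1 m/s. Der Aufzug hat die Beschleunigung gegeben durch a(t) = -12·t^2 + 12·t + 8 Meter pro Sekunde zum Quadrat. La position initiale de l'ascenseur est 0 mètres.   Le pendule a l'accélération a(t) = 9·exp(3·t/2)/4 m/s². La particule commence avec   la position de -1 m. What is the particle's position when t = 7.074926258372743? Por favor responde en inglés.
We need to integrate our velocity equation v(t) = -24·t^5 - 5·t^4 + 16·t^3 + 3·t^2 - 4·t + 1 1 time. Integrating velocity and using the initial condition x(0) = -1, we get x(t) = -4·t^6 - t^5 + 4·t^4 + t^3 - 2·t^2 + t - 1. Using x(t) = -4·t^6 - t^5 + 4·t^4 + t^3 - 2·t^2 + t - 1 and substituting t = 7.074926258372743, we find x = -509083.244978551.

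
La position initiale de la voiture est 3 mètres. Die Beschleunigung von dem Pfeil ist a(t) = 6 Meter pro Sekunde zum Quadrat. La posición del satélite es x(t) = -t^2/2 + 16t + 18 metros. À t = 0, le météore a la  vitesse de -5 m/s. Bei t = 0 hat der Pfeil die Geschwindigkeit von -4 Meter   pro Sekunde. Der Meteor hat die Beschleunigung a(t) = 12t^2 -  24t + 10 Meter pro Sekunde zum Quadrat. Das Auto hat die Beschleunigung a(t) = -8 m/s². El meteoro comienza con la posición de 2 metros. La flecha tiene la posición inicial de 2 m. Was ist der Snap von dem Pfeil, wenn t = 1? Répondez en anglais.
Starting from acceleration a(t) = 6, we take 2 derivatives. Taking d/dt of a(t), we find j(t) = 0. Differentiating jerk, we get snap: s(t) = 0. Using s(t) = 0 and substituting t = 1, we find s = 0.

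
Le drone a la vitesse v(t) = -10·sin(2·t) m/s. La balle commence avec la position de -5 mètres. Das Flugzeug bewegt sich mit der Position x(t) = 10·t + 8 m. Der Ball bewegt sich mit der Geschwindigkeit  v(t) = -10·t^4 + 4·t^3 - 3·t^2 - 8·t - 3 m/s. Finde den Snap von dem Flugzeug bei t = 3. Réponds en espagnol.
Debemos derivar nuestra ecuación de la posición x(t) = 10·t + 8 4 veces. La derivada de la posición da la velocidad: v(t) = 10. Derivando la velocidad, obtenemos la aceleración: a(t) = 0. La derivada de la aceleración da la sacudida: j(t) = 0. Derivando la sacudida, obtenemos el snap: s(t) = 0. Usando s(t) = 0 y sustituyendo t = 3, encontramos s = 0.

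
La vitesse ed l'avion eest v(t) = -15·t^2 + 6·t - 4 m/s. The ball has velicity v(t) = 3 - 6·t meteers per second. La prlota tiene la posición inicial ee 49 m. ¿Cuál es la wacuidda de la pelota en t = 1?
Para resolver esto, necesitamos tomar 2 derivadas de nuestra ecuación de la velocidad v(t) = 3 - 6·t. Derivando la velocidad, obtenemos la aceleración: a(t) = -6. Tomando d/dt de a(t), encontramos j(t) = 0. De la ecuación de la sacudida j(t) = 0, sustituimos t = 1 para obtener j = 0.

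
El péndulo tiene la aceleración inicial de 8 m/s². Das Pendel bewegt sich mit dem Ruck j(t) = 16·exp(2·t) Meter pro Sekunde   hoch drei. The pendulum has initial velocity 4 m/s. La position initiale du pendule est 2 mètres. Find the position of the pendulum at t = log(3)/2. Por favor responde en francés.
Pour résoudre ceci, nous devons prendre 3 primitives de notre équation du jerk j(t) = 16·exp(2·t). La primitive du jerk, avec a(0) = 8, donne l'accélération: a(t) = 8·exp(2·t). En intégrant l'accélération et en utilisant la condition initiale v(0) = 4, nous obtenons v(t) = 4·exp(2·t). En intégrant la vitesse et en utilisant la condition initiale x(0) = 2, nous obtenons x(t) = 2·exp(2·t). De l'équation de la position x(t) = 2·exp(2·t), nous substituons t = log(3)/2 pour obtenir x = 6.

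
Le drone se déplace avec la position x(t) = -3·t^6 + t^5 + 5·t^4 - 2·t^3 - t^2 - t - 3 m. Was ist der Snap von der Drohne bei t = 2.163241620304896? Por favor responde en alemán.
Wir müssen unsere Gleichung für die Position x(t) = -3·t^6 + t^5 + 5·t^4 - 2·t^3 - t^2 - t - 3 4-mal ableiten. Mit d/dt von x(t) finden wir v(t) = -18·t^5 + 5·t^4 + 20·t^3 - 6·t^2 - 2·t - 1. Mit d/dt von v(t) finden wir a(t) = -90·t^4 + 20·t^3 + 60·t^2 - 12·t - 2. Durch Ableiten von der Beschleunigung erhalten wir den Ruck: j(t) = -360·t^3 + 60·t^2 + 120·t - 12. Die Ableitung von dem Ruck ergibt den Snap: s(t) = -1080·t^2 + 120·t + 120. Wir haben den Snap s(t) = -1080·t^2 + 120·t + 120. Durch Einsetzen von t = 2.163241620304896: s(2.163241620304896) = -4674.39445800831.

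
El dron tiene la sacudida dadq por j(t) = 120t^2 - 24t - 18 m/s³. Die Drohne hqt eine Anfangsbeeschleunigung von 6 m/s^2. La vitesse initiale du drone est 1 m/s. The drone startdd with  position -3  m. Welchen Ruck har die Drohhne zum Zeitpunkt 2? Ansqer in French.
De l'équation du jerk j(t) = 120·t^2 - 24·t - 18, nous substituons t = 2 pour obtenir j = 414.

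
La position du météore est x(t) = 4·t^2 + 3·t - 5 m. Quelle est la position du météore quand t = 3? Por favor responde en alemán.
Mit x(t) = 4·t^2 + 3·t - 5 und Einsetzen von t = 3, finden wir x = 40.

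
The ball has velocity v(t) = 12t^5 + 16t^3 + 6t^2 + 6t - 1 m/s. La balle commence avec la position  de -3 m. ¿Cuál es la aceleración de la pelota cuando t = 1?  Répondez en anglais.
We must differentiate our velocity equation v(t) = 12·t^5 + 16·t^3 + 6·t^2 + 6·t - 1 1 time. Differentiating velocity, we get acceleration: a(t) = 60·t^4 + 48·t^2 + 12·t + 6. We have acceleration a(t) = 60·t^4 + 48·t^2 + 12·t + 6. Substituting t = 1: a(1) = 126.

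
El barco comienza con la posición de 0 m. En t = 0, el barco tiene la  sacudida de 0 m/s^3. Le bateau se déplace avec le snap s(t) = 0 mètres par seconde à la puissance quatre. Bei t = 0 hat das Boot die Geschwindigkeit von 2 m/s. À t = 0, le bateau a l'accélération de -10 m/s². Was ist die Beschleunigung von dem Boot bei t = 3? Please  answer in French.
Pour résoudre ceci, nous devons prendre 2 primitives de notre équation du snap s(t) = 0. L'intégrale du snap, avec j(0) = 0, donne le jerk: j(t) = 0. En intégrant le jerk et en utilisant la condition initiale a(0) = -10, nous obtenons a(t) = -10. De l'équation de l'accélération a(t) = -10, nous substituons t = 3 pour obtenir a = -10.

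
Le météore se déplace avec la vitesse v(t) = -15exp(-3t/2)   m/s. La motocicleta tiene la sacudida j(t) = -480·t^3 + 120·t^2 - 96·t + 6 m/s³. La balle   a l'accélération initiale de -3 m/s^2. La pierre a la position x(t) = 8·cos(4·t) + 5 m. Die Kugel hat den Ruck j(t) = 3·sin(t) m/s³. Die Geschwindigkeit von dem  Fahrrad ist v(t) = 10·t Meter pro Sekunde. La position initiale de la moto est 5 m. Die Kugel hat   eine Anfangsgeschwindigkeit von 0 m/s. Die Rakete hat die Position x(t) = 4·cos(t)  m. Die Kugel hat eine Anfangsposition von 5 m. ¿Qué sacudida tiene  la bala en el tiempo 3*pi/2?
Usando j(t) = 3·sin(t) y sustituyendo t = 3*pi/2, encontramos j = -3.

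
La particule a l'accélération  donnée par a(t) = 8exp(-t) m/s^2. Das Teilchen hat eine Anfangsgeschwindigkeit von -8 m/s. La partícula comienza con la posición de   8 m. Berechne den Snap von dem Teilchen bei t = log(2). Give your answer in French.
Nous devons dériver notre équation de l'accélération a(t) = 8·exp(-t) 2 fois. En dérivant l'accélération, nous obtenons le jerk: j(t) = -8·exp(-t). En dérivant le jerk, nous obtenons le snap: s(t) = 8·exp(-t). De l'équation du snap s(t) = 8·exp(-t), nous substituons t = log(2) pour obtenir s = 4.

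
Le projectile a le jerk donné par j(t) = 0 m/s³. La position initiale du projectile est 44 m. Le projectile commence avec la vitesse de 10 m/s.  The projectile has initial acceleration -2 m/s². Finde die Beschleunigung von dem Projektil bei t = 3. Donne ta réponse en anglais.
To solve this, we need to take 1 antiderivative of our jerk equation j(t) = 0. Taking ∫j(t)dt and applying a(0) = -2, we find a(t) = -2. We have acceleration a(t) = -2. Substituting t = 3: a(3) = -2.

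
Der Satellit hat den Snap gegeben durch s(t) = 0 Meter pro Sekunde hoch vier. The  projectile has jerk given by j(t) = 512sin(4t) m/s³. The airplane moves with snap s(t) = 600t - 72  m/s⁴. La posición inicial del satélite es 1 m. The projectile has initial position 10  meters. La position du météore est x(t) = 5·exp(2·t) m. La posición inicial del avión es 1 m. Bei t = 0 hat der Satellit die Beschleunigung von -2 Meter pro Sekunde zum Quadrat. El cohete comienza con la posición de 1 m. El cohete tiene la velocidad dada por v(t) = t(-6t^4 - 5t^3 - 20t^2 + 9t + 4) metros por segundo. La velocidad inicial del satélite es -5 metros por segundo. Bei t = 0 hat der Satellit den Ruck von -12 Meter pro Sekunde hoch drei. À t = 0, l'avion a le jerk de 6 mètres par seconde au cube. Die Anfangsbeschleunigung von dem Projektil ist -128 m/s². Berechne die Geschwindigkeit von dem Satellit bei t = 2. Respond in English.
To find the answer, we compute 3 integrals of s(t) = 0. Finding the integral of s(t) and using j(0) = -12: j(t) = -12. The antiderivative of jerk is acceleration. Using a(0) = -2, we get a(t) = -12·t - 2. Finding the antiderivative of a(t) and using v(0) = -5: v(t) = -6·t^2 - 2·t - 5. From the given velocity equation v(t) = -6·t^2 - 2·t - 5, we substitute t = 2 to get v = -33.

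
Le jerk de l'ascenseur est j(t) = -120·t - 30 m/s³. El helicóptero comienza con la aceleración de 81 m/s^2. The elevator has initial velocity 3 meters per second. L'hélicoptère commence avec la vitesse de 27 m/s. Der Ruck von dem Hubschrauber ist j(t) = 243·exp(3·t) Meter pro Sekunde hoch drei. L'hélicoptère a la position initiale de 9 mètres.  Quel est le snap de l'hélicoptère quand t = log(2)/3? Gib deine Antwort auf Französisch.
Nous devons dériver notre équation du jerk j(t) = 243·exp(3·t) 1 fois. En prenant d/dt de j(t), nous trouvons s(t) = 729·exp(3·t). Nous avons le snap s(t) = 729·exp(3·t). En substituant t = log(2)/3: s(log(2)/3) = 1458.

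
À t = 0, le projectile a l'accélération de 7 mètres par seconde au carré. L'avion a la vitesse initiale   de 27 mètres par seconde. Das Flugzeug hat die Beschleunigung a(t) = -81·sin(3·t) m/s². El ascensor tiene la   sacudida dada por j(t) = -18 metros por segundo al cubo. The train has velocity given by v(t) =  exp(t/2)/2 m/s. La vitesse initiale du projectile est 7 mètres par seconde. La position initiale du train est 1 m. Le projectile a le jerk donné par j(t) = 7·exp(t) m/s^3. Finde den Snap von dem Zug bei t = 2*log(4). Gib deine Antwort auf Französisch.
En partant de la vitesse v(t) = exp(t/2)/2, nous prenons 3 dérivées. En prenant d/dt de v(t), nous trouvons a(t) = exp(t/2)/4. La dérivée de l'accélération donne le jerk: j(t) = exp(t/2)/8. En prenant d/dt de j(t), nous trouvons s(t) = exp(t/2)/16. En utilisant s(t) = exp(t/2)/16 et en substituant t = 2*log(4), nous trouvons s = 1/4.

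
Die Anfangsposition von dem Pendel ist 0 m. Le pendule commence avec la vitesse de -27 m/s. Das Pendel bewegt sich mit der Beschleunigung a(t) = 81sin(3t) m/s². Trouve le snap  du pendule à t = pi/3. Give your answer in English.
Starting from acceleration a(t) = 81·sin(3·t), we take 2 derivatives. Differentiating acceleration, we get jerk: j(t) = 243·cos(3·t). Differentiating jerk, we get snap: s(t) = -729·sin(3·t). From the given snap equation s(t) = -729·sin(3·t), we substitute t = pi/3 to get s = 0.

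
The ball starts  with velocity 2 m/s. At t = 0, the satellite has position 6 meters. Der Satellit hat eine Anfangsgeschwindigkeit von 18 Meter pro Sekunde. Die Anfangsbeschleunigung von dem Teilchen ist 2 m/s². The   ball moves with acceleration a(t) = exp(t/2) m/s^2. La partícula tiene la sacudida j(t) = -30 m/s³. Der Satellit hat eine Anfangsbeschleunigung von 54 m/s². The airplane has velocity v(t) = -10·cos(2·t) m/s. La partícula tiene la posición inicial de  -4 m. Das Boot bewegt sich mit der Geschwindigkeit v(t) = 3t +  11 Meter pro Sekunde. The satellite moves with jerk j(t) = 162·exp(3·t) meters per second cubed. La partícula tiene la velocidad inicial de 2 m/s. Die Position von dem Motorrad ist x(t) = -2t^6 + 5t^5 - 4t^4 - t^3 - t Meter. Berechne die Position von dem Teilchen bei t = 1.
Wir müssen unsere Gleichung für den Ruck j(t) = -30 3-mal integrieren. Die Stammfunktion von dem Ruck ist die Beschleunigung. Mit a(0) = 2 erhalten wir a(t) = 2 - 30·t. Durch Integration von der Beschleunigung und Verwendung der Anfangsbedingung v(0) = 2, erhalten wir v(t) = -15·t^2 + 2·t + 2. Die Stammfunktion von der Geschwindigkeit, mit x(0) = -4, ergibt die Position: x(t) = -5·t^3 + t^2 + 2·t - 4. Aus der Gleichung für die Position x(t) = -5·t^3 + t^2 + 2·t - 4, setzen wir t = 1 ein und erhalten x = -6.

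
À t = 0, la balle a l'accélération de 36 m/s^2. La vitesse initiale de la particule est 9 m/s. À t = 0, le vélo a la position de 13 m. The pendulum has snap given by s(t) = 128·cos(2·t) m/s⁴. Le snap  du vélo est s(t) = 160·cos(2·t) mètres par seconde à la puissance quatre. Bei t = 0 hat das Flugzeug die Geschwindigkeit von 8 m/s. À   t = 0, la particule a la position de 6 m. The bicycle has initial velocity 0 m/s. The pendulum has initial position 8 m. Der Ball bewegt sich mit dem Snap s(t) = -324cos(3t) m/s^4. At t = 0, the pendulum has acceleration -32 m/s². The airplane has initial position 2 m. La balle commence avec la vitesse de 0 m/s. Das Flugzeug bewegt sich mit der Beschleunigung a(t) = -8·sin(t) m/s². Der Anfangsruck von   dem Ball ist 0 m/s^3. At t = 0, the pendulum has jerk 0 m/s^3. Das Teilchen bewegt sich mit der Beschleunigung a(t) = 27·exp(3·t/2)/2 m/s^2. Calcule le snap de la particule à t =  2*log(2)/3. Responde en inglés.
To solve this, we need to take 2 derivatives of our acceleration equation a(t) = 27·exp(3·t/2)/2. Taking d/dt of a(t), we find j(t) = 81·exp(3·t/2)/4. Differentiating jerk, we get snap: s(t) = 243·exp(3·t/2)/8. We have snap s(t) = 243·exp(3·t/2)/8. Substituting t = 2*log(2)/3: s(2*log(2)/3) = 243/4.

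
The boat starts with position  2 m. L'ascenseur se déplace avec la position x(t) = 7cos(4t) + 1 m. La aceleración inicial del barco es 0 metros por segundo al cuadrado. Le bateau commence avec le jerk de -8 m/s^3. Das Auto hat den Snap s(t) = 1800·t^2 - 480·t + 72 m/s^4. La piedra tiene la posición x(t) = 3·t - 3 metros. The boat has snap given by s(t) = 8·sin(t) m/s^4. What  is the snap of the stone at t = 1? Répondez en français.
Nous devons dériver notre équation de la position x(t) = 3·t - 3 4 fois. La dérivée de la position donne la vitesse: v(t) = 3. En dérivant la vitesse, nous obtenons l'accélération: a(t) = 0. En prenant d/dt de a(t), nous trouvons j(t) = 0. La dérivée du jerk donne le snap: s(t) = 0. En utilisant s(t) = 0 et en substituant t = 1, nous trouvons s = 0.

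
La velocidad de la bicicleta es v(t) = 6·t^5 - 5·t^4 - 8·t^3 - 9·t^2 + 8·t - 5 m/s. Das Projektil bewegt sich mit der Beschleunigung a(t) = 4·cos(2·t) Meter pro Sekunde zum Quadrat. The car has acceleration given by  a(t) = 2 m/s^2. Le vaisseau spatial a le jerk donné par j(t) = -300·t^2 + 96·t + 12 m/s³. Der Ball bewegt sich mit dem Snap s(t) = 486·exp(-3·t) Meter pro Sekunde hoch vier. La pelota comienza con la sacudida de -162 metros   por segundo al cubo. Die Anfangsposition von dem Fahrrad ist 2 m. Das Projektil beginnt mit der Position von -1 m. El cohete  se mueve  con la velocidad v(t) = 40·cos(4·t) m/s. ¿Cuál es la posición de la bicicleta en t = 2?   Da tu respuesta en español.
Debemos encontrar la antiderivada de nuestra ecuación de la velocidad v(t) = 6·t^5 - 5·t^4 - 8·t^3 - 9·t^2 + 8·t - 5 1 vez. Integrando la velocidad y usando la condición inicial x(0) = 2, obtenemos x(t) = t^6 - t^5 - 2·t^4 - 3·t^3 + 4·t^2 - 5·t + 2. Tenemos la posición x(t) = t^6 - t^5 - 2·t^4 - 3·t^3 + 4·t^2 - 5·t + 2. Sustituyendo t = 2: x(2) = -16.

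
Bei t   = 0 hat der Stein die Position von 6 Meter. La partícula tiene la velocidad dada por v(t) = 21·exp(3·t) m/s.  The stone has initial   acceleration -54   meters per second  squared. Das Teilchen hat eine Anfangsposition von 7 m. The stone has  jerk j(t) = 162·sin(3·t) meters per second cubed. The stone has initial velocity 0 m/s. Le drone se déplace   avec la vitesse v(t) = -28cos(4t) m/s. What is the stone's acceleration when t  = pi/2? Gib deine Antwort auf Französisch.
Nous devons trouver l'intégrale de notre équation du jerk j(t) = 162·sin(3·t) 1 fois. En intégrant le jerk et en utilisant la condition initiale a(0) = -54, nous obtenons a(t) = -54·cos(3·t). Nous avons l'accélération a(t) = -54·cos(3·t). En substituant t = pi/2: a(pi/2) = 0.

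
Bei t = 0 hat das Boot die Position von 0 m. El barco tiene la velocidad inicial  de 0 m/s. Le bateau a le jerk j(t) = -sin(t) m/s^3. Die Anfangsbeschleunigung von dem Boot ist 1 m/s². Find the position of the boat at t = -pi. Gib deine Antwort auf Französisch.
Nous devons intégrer notre équation du jerk j(t) = -sin(t) 3 fois. La primitive du jerk, avec a(0) = 1, donne l'accélération: a(t) = cos(t). En intégrant l'accélération et en utilisant la condition initiale v(0) = 0, nous obtenons v(t) = sin(t). En prenant ∫v(t)dt et en appliquant x(0) = 0, nous trouvons x(t) = 1 - cos(t). De l'équation de la position x(t) = 1 - cos(t), nous substituons t = -pi pour obtenir x = 2.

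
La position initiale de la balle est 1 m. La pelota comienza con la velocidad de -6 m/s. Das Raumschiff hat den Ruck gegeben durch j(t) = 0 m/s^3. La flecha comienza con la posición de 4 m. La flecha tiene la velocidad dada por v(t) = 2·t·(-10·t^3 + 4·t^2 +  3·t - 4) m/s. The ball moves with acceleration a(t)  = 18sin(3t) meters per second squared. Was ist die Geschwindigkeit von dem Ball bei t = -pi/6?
Um dies zu lösen, müssen wir 1 Stammfunktion unserer Gleichung für die Beschleunigung a(t) = 18·sin(3·t) finden. Die Stammfunktion von der Beschleunigung, mit v(0) = -6, ergibt die Geschwindigkeit: v(t) = -6·cos(3·t). Wir haben die Geschwindigkeit v(t) = -6·cos(3·t). Durch Einsetzen von t = -pi/6: v(-pi/6) = 0.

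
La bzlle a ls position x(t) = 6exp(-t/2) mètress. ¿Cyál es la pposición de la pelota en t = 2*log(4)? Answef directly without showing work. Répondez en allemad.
Die Antwort ist 3/2.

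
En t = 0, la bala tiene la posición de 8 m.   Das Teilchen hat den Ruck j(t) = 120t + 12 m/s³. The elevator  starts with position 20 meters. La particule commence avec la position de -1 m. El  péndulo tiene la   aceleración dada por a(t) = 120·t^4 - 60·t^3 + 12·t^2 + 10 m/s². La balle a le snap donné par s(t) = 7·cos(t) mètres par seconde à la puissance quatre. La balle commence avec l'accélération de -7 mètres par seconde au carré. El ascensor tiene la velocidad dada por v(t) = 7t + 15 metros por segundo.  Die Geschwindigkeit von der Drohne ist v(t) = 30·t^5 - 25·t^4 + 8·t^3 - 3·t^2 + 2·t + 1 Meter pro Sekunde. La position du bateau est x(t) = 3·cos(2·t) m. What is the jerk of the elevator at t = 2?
To solve this, we need to take 2 derivatives of our velocity equation v(t) = 7·t + 15. Taking d/dt of v(t), we find a(t) = 7. Differentiating acceleration, we get jerk: j(t) = 0. We have jerk j(t) = 0. Substituting t = 2: j(2) = 0.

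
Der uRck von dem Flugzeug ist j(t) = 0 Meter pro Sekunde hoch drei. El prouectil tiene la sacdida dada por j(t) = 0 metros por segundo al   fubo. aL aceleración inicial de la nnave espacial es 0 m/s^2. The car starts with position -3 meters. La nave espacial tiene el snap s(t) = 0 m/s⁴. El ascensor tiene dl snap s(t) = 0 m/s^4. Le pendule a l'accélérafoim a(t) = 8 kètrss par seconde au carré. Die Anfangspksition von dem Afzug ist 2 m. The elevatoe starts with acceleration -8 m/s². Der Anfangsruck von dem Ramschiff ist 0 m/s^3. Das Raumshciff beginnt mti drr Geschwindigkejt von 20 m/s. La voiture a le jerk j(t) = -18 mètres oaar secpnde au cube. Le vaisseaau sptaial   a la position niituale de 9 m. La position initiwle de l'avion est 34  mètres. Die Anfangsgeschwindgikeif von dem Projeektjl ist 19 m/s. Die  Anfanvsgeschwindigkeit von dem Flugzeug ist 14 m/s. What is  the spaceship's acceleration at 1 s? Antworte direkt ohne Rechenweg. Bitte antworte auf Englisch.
a(1) = 0.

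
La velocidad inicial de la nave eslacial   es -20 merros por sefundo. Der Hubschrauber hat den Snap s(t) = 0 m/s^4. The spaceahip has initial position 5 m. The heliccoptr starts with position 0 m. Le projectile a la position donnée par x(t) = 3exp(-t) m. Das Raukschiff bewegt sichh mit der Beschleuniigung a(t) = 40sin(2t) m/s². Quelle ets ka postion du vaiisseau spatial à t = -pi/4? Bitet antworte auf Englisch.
Starting from acceleration a(t) = 40·sin(2·t), we take 2 antiderivatives. The integral of acceleration is velocity. Using v(0) = -20, we get v(t) = -20·cos(2·t). The integral of velocity, with x(0) = 5, gives position: x(t) = 5 - 10·sin(2·t). From the given position equation x(t) = 5 - 10·sin(2·t), we substitute t = -pi/4 to get x = 15.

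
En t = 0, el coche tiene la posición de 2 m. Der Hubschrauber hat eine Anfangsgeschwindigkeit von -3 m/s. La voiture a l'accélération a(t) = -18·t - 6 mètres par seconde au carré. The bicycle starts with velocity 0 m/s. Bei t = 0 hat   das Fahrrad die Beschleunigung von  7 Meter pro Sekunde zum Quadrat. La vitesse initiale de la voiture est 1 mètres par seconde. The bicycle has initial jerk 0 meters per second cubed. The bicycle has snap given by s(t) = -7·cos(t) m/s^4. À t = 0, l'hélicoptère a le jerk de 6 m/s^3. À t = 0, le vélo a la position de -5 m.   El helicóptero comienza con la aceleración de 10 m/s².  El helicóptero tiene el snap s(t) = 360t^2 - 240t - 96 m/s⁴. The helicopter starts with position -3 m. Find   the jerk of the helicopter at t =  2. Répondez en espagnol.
Partiendo del snap s(t) = 360·t^2 - 240·t - 96, tomamos 1 integral. La integral del snap, con j(0) = 6, da la sacudida: j(t) = 120·t^3 - 120·t^2 - 96·t + 6. De la ecuación de la sacudida j(t) = 120·t^3 - 120·t^2 - 96·t + 6, sustituimos t = 2 para obtener j = 294.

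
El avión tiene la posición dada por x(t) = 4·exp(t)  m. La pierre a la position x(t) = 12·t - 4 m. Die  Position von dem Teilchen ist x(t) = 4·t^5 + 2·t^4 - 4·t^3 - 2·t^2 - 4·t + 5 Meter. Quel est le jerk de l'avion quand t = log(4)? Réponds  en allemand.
Ausgehend von der Position x(t) = 4·exp(t), nehmen wir 3 Ableitungen. Mit d/dt von x(t) finden wir v(t) = 4·exp(t). Die Ableitung von der Geschwindigkeit ergibt die Beschleunigung: a(t) = 4·exp(t). Mit d/dt von a(t) finden wir j(t) = 4·exp(t). Mit j(t) = 4·exp(t) und Einsetzen von t = log(4), finden wir j = 16.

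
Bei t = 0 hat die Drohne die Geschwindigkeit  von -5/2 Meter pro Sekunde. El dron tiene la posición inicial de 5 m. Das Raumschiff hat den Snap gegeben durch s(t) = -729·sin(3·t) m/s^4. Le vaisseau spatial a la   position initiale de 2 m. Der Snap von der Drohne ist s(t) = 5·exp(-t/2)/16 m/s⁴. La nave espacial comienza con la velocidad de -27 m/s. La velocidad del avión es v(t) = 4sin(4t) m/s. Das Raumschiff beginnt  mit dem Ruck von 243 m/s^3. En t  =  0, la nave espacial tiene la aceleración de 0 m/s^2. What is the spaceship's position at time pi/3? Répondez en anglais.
To solve this, we need to take 4 integrals of our snap equation s(t) = -729·sin(3·t). Taking ∫s(t)dt and applying j(0) = 243, we find j(t) = 243·cos(3·t). Finding the antiderivative of j(t) and using a(0) = 0: a(t) = 81·sin(3·t). Finding the antiderivative of a(t) and using v(0) = -27: v(t) = -27·cos(3·t). The antiderivative of velocity is position. Using x(0) = 2, we get x(t) = 2 - 9·sin(3·t). Using x(t) = 2 - 9·sin(3·t) and substituting t = pi/3, we find x = 2.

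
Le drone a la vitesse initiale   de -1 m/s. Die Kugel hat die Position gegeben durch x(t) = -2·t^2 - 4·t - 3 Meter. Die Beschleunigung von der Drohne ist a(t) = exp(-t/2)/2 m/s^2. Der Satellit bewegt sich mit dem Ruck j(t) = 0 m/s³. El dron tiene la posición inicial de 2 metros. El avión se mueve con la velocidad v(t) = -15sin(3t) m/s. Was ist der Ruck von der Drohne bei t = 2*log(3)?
Ausgehend von der Beschleunigung a(t) = exp(-t/2)/2, nehmen wir 1 Ableitung. Die Ableitung von der Beschleunigung ergibt den Ruck: j(t) = -exp(-t/2)/4. Wir haben den Ruck j(t) = -exp(-t/2)/4. Durch Einsetzen von t = 2*log(3): j(2*log(3)) = -1/12.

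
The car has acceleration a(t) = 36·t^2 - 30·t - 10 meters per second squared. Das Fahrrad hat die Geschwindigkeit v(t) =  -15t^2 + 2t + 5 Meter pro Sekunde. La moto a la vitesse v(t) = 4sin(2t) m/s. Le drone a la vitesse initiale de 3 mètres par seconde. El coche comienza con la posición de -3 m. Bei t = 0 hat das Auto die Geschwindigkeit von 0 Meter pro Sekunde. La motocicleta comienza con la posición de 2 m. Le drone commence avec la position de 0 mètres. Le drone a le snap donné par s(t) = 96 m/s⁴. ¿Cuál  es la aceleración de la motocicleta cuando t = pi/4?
Debemos derivar nuestra ecuación de la velocidad v(t) = 4·sin(2·t) 1 vez. Derivando la velocidad, obtenemos la aceleración: a(t) = 8·cos(2·t). Tenemos la aceleración a(t) = 8·cos(2·t). Sustituyendo t = pi/4: a(pi/4) = 0.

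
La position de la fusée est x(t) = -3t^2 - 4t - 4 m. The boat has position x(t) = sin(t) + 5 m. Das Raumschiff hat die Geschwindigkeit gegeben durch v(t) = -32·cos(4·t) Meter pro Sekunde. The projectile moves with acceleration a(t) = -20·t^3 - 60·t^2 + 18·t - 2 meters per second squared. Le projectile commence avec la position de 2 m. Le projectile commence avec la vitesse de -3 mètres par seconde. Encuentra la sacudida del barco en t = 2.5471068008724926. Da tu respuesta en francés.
Pour résoudre ceci, nous devons prendre 3 dérivées de notre équation de la position x(t) = sin(t) + 5. La dérivée de la position donne la vitesse: v(t) = cos(t). En prenant d/dt de v(t), nous trouvons a(t) = -sin(t). La dérivée de l'accélération donne le jerk: j(t) = -cos(t). Nous avons le jerk j(t) = -cos(t). En substituant t = 2.5471068008724926: j(2.5471068008724926) = 0.828436573420487.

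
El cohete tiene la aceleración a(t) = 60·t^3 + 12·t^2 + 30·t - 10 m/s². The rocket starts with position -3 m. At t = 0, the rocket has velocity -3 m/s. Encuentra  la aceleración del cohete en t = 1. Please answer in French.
En utilisant a(t) = 60·t^3 + 12·t^2 + 30·t - 10 et en substituant t = 1, nous trouvons a = 92.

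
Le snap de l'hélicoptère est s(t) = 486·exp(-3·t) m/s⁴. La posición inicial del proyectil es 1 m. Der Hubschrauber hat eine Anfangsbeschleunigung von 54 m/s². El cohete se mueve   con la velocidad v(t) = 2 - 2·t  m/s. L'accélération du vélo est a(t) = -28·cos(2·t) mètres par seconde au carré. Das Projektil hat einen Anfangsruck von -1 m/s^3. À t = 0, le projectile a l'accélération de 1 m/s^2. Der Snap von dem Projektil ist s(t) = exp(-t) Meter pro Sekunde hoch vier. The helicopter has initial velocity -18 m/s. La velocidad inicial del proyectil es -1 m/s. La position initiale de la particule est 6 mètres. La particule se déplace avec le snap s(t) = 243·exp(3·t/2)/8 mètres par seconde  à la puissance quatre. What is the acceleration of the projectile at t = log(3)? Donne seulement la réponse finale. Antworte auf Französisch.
L'accélération à t = log(3) est a = 1/3.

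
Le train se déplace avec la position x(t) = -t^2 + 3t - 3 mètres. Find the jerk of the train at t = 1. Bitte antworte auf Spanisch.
Partiendo de la posición x(t) = -t^2 + 3·t - 3, tomamos 3 derivadas. Tomando d/dt de x(t), encontramos v(t) = 3 - 2·t. Tomando d/dt de v(t), encontramos a(t) = -2. La derivada de la aceleración da la sacudida: j(t) = 0. Usando j(t) = 0 y sustituyendo t = 1, encontramos j = 0.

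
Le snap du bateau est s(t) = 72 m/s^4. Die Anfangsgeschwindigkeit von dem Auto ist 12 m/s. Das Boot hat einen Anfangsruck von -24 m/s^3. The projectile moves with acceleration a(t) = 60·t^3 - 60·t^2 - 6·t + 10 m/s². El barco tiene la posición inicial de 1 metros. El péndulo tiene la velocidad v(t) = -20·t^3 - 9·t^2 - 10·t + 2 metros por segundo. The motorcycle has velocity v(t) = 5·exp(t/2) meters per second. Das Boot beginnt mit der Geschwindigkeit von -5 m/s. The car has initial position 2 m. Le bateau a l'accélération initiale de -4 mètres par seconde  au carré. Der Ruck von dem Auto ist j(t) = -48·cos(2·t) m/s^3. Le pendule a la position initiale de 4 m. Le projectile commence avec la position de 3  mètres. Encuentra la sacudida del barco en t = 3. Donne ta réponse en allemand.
Um dies zu lösen, müssen wir 1 Integral unserer Gleichung für den Snap s(t) = 72 finden. Mit ∫s(t)dt und Anwendung von j(0) = -24, finden wir j(t) = 72·t - 24. Wir haben den Ruck j(t) = 72·t - 24. Durch Einsetzen von t = 3: j(3) = 192.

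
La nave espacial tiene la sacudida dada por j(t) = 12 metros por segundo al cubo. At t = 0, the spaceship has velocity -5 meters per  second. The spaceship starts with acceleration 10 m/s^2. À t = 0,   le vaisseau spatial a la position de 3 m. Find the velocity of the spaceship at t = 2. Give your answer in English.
Starting from jerk j(t) = 12, we take 2 antiderivatives. The antiderivative of jerk, with a(0) = 10, gives acceleration: a(t) = 12·t + 10. The integral of acceleration, with v(0) = -5, gives velocity: v(t) = 6·t^2 + 10·t - 5. From the given velocity equation v(t) = 6·t^2 + 10·t - 5, we substitute t = 2 to get v = 39.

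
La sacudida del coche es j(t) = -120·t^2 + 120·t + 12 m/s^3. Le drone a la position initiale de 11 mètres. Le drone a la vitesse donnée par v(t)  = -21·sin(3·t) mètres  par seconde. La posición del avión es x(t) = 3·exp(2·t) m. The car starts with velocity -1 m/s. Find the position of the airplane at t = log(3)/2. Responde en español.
Tenemos la posición x(t) = 3·exp(2·t). Sustituyendo t = log(3)/2: x(log(3)/2) = 9.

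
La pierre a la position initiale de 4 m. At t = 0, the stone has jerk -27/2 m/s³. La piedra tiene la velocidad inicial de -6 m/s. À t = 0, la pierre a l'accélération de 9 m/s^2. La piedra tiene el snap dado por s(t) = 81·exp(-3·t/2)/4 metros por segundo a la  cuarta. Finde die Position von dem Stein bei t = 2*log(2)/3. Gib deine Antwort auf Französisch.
En partant du snap s(t) = 81·exp(-3·t/2)/4, nous prenons 4 intégrales. En prenant ∫s(t)dt et en appliquant j(0) = -27/2, nous trouvons j(t) = -27·exp(-3·t/2)/2. La primitive du jerk, avec a(0) = 9, donne l'accélération: a(t) = 9·exp(-3·t/2). En prenant ∫a(t)dt et en appliquant v(0) = -6, nous trouvons v(t) = -6·exp(-3·t/2). En prenant ∫v(t)dt et en appliquant x(0) = 4, nous trouvons x(t) = 4·exp(-3·t/2). En utilisant x(t) = 4·exp(-3·t/2) et en substituant t = 2*log(2)/3, nous trouvons x = 2.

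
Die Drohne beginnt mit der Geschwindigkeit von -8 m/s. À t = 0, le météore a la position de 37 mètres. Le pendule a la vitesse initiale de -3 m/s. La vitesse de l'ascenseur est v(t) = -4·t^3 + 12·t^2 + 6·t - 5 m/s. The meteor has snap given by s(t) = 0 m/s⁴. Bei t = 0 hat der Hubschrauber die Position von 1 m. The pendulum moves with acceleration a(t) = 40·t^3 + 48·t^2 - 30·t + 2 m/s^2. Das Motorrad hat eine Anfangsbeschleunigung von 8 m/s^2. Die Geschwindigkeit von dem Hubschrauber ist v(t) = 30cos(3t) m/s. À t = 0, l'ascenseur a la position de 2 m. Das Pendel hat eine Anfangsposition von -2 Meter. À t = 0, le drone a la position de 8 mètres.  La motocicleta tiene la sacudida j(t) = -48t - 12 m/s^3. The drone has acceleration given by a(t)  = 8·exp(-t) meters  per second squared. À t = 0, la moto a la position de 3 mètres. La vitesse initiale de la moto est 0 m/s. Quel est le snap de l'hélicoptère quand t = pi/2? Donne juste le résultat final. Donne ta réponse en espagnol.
El snap en t = pi/2 es s = -810.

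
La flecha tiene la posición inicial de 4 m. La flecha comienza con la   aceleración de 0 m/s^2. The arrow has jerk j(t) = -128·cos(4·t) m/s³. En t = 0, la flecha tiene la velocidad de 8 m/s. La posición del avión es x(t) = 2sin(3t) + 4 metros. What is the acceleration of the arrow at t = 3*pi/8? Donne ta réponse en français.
En partant du jerk j(t) = -128·cos(4·t), nous prenons 1 intégrale. L'intégrale du jerk est l'accélération. En utilisant a(0) = 0, nous obtenons a(t) = -32·sin(4·t). Nous avons l'accélération a(t) = -32·sin(4·t). En substituant t = 3*pi/8: a(3*pi/8) = 32.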